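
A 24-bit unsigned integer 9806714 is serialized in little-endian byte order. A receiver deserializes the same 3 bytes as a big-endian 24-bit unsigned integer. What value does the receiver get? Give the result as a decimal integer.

9806714 in 24-bit hexadecimal is 0x95A37A.
Stored little-endian, the bytes at ascending addresses are 7A A3 95.
Read back as big-endian, the last byte is least significant, giving 0x7AA395.
0x7AA395 = 8037269.

8037269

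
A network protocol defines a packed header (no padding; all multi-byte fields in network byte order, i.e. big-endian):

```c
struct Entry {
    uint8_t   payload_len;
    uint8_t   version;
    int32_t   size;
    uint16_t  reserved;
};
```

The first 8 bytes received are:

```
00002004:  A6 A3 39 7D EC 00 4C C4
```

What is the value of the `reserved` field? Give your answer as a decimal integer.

`reserved` follows `payload_len` (1 B), `version` (1 B), `size` (4 B), so it starts at offset 1 + 1 + 4 = 6 and occupies 2 bytes.
Bytes at offsets 6..7: 4C C4.
Big-endian stores the most-significant byte at the lowest address.
The bytes are already most-significant first: 0x4CC4.
0x4CC4 = 19652.

19652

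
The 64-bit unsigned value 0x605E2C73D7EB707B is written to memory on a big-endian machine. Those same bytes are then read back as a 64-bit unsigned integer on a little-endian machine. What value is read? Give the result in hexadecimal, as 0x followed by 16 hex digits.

Stored big-endian, the bytes at ascending addresses are 60 5E 2C 73 D7 EB 70 7B.
Read back as little-endian, the first byte is least significant, giving 0x7B70EBD7732C5E60.

0x7B70EBD7732C5E60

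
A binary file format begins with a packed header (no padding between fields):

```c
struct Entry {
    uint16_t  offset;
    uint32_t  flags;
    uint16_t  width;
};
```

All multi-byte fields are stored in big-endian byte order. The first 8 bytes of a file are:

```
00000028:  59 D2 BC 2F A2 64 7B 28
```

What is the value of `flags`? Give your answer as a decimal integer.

3157238372

`flags` follows `offset` (2 bytes), so it starts at byte offset 2 and occupies 4 bytes.
Bytes at offsets 2..5: BC 2F A2 64.
In big-endian order the high byte comes first in memory.
The bytes are already most-significant first: 0xBC2FA264.
0xBC2FA264 = 3157238372.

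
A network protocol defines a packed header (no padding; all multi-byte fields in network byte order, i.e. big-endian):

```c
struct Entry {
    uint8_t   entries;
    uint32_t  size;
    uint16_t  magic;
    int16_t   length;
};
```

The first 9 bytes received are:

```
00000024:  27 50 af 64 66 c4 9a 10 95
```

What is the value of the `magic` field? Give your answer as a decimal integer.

`magic` follows `entries` (1 B), `size` (4 B), so it starts at offset 1 + 4 = 5 and occupies 2 bytes.
Bytes at offsets 5..6: C4 9A.
Big-endian: lowest address holds the most-significant byte.
The bytes are already most-significant first: 0xC49A.
0xC49A = 50330.

50330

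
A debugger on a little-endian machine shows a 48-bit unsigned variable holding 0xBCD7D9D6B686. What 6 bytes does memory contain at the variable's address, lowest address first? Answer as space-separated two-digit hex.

86 B6 D6 D9 D7 BC

Split into bytes (most-significant first): BC D7 D9 D6 B6 86.
Little-endian stores the least-significant byte at the lowest address.
So at ascending addresses the bytes are 86 B6 D6 D9 D7 BC.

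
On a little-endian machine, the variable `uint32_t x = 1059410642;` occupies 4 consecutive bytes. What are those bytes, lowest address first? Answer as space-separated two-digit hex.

1059410642 in hexadecimal, padded to 32 bits, is 0x3F2552D2.
Split into bytes (most-significant first): 3F 25 52 D2.
Little-endian: lowest address holds the least-significant byte.
So at ascending addresses the bytes are D2 52 25 3F.

D2 52 25 3F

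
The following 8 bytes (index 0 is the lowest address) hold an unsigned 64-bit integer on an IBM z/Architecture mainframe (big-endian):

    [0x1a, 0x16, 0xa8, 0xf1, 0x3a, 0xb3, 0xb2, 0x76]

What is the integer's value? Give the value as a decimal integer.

1879875648499200630

Big-endian stores the most-significant byte at the lowest address.
The bytes are already most-significant first: 0x1A16A8F13AB3B276.
0x1A16A8F13AB3B276 = 1879875648499200630.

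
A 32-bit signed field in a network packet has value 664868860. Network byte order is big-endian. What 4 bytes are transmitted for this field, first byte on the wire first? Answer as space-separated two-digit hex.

664868860 in hexadecimal, padded to 32 bits, is 0x27A117FC.
Split into bytes (most-significant first): 27 A1 17 FC.
Big-endian stores the most-significant byte at the lowest address.
So the memory order matches the most-significant-first order: 27 A1 17 FC.

27 A1 17 FC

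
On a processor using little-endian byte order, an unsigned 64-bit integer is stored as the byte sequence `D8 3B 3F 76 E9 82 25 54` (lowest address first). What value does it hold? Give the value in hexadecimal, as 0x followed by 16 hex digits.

0x542582E9763F3BD8

In little-endian order the low byte comes first in memory.
Reassemble most-significant byte first: 54 25 82 E9 76 3F 3B D8 → 0x542582E9763F3BD8.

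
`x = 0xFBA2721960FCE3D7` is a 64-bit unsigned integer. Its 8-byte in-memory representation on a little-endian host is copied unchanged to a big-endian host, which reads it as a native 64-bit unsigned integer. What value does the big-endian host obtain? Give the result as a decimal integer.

15556555027541828347

Stored little-endian, the bytes at ascending addresses are D7 E3 FC 60 19 72 A2 FB.
Read back as big-endian, the last byte is least significant, giving 0xD7E3FC601972A2FB.
0xD7E3FC601972A2FB = 15556555027541828347.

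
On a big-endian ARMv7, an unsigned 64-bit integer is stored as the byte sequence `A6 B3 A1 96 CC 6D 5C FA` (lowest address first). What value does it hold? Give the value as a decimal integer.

12012122300174130426

In big-endian order the high byte comes first in memory.
The bytes are already most-significant first: 0xA6B3A196CC6D5CFA.
0xA6B3A196CC6D5CFA = 12012122300174130426.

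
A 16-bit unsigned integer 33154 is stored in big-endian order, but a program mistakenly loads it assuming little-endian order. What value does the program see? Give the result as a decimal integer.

33154 in 16-bit hexadecimal is 0x8182.
Stored big-endian, the bytes at ascending addresses are 81 82.
Read back as little-endian, the first byte is least significant, giving 0x8281.
0x8281 = 33409.

33409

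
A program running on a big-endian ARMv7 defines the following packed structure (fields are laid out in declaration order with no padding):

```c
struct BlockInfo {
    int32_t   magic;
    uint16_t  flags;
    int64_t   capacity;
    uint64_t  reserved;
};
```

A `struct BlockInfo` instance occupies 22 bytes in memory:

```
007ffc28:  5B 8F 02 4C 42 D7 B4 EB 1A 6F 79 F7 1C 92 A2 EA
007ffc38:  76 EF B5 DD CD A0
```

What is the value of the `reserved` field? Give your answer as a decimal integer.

11739326150615092640

`reserved` follows `magic` (4 B), `flags` (2 B), `capacity` (8 B), so it starts at offset 4 + 2 + 8 = 14 and occupies 8 bytes.
Bytes at offsets 14..21: A2 EA 76 EF B5 DD CD A0.
Big-endian stores the most-significant byte at the lowest address.
The bytes are already most-significant first: 0xA2EA76EFB5DDCDA0.
0xA2EA76EFB5DDCDA0 = 11739326150615092640.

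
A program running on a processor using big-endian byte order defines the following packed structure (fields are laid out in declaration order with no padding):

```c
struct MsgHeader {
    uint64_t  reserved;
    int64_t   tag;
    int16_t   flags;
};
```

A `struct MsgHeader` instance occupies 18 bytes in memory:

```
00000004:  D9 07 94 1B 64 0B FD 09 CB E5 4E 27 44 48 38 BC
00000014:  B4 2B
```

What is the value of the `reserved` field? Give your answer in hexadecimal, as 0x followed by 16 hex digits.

`reserved` is the first field, at byte offset 0, occupying 8 bytes.
Bytes at offsets 0..7: D9 07 94 1B 64 0B FD 09.
Big-endian stores the most-significant byte at the lowest address.
The bytes are already most-significant first: 0xD907941B640BFD09.

0xD907941B640BFD09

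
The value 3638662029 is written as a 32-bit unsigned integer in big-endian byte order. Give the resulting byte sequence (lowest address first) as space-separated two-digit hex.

3638662029 in hexadecimal, padded to 32 bits, is 0xD8E1938D.
Split into bytes (most-significant first): D8 E1 93 8D.
Big-endian stores the most-significant byte at the lowest address.
So the memory order matches the most-significant-first order: D8 E1 93 8D.

D8 E1 93 8D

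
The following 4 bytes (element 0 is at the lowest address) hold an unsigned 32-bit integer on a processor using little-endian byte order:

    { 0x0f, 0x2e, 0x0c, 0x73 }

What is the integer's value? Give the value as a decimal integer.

Little-endian: lowest address holds the least-significant byte.
Reassemble most-significant byte first: 73 0C 2E 0F → 0x730C2E0F.
0x730C2E0F = 1930178063.

1930178063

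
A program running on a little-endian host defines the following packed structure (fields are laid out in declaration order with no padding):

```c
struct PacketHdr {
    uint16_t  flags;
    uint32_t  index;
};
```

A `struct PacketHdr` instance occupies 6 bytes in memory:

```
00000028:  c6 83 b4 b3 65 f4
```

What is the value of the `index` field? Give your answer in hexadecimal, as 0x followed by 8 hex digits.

`index` follows `flags` (2 bytes), so it starts at byte offset 2 and occupies 4 bytes.
Bytes at offsets 2..5: B4 B3 65 F4.
Little-endian stores the least-significant byte at the lowest address.
Reassemble most-significant byte first: F4 65 B3 B4 → 0xF465B3B4.

0xF465B3B4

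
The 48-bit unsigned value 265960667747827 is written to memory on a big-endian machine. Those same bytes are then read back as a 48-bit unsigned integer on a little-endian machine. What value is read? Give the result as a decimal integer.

267272070095857

265960667747827 in 48-bit hexadecimal is 0xF1E3CB2015F3.
Stored big-endian, the bytes at ascending addresses are F1 E3 CB 20 15 F3.
Read back as little-endian, the first byte is least significant, giving 0xF31520CBE3F1.
0xF31520CBE3F1 = 267272070095857.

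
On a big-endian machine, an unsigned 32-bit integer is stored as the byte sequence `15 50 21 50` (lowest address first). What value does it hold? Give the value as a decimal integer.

357572944

In big-endian order the high byte comes first in memory.
The bytes are already most-significant first: 0x15502150.
0x15502150 = 357572944.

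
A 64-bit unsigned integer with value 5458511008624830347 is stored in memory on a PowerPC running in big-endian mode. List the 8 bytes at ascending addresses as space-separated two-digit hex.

5458511008624830347 in hexadecimal, padded to 64 bits, is 0x4BC086D787A4678B.
Split into bytes (most-significant first): 4B C0 86 D7 87 A4 67 8B.
Big-endian: lowest address holds the most-significant byte.
So the memory order matches the most-significant-first order: 4B C0 86 D7 87 A4 67 8B.

4B C0 86 D7 87 A4 67 8B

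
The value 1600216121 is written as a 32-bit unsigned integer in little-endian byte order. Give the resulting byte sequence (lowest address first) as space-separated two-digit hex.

1600216121 in hexadecimal, padded to 32 bits, is 0x5F615C39.
Split into bytes (most-significant first): 5F 61 5C 39.
Little-endian stores the least-significant byte at the lowest address.
So at ascending addresses the bytes are 39 5C 61 5F.

39 5C 61 5F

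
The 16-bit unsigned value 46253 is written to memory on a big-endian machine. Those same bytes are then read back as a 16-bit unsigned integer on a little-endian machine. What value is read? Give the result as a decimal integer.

46253 in 16-bit hexadecimal is 0xB4AD.
Stored big-endian, the bytes at ascending addresses are B4 AD.
Read back as little-endian, the first byte is least significant, giving 0xADB4.
0xADB4 = 44468.

44468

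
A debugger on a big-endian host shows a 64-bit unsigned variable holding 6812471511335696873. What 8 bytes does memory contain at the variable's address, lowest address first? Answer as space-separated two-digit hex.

5E 8A C2 BE DB A1 F9 E9

6812471511335696873 in hexadecimal, padded to 64 bits, is 0x5E8AC2BEDBA1F9E9.
Split into bytes (most-significant first): 5E 8A C2 BE DB A1 F9 E9.
In big-endian order the high byte comes first in memory.
So the memory order matches the most-significant-first order: 5E 8A C2 BE DB A1 F9 E9.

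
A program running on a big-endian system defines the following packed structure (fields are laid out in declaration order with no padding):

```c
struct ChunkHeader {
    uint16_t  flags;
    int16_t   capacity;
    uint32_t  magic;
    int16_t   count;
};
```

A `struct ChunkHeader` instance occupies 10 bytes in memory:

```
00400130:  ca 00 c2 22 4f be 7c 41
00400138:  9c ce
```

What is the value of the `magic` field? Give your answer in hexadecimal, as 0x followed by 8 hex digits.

`magic` follows `flags` (2 B), `capacity` (2 B), so it starts at offset 2 + 2 = 4 and occupies 4 bytes.
Bytes at offsets 4..7: 4F BE 7C 41.
Big-endian stores the most-significant byte at the lowest address.
The bytes are already most-significant first: 0x4FBE7C41.

0x4FBE7C41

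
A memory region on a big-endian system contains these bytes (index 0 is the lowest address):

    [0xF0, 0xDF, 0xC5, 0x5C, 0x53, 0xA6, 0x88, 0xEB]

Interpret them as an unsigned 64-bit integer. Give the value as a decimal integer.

17356808489240266987

In big-endian order the high byte comes first in memory.
The bytes are already most-significant first: 0xF0DFC55C53A688EB.
0xF0DFC55C53A688EB = 17356808489240266987.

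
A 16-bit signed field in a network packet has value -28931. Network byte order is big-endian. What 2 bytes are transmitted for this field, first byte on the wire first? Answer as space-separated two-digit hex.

Two's complement of -28931 in 16 bits: 28931 = 0x7103; invert → 0x8EFC; add 1 → 0x8EFD.
Split into bytes (most-significant first): 8E FD.
In big-endian order the high byte comes first in memory.
So the memory order matches the most-significant-first order: 8E FD.

8E FD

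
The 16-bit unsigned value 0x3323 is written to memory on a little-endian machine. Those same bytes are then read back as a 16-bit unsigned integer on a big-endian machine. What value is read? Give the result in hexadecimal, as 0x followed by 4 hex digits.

Stored little-endian, the bytes at ascending addresses are 23 33.
Read back as big-endian, the last byte is least significant, giving 0x2333.

0x2333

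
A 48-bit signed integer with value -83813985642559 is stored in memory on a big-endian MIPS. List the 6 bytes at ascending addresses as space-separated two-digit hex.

Two's complement of -83813985642559 in 48 bits: 83813985642559 = 0x4C3A76D7683F; invert → 0xB3C5892897C0; add 1 → 0xB3C5892897C1.
Split into bytes (most-significant first): B3 C5 89 28 97 C1.
In big-endian order the high byte comes first in memory.
So the memory order matches the most-significant-first order: B3 C5 89 28 97 C1.

B3 C5 89 28 97 C1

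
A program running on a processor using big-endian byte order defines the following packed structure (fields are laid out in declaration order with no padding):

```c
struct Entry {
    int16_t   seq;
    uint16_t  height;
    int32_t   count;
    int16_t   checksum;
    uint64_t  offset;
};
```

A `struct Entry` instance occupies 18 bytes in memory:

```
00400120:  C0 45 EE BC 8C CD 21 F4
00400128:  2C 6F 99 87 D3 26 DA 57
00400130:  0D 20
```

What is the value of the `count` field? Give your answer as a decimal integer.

`count` follows `seq` (2 B), `height` (2 B), so it starts at offset 2 + 2 = 4 and occupies 4 bytes.
Bytes at offsets 4..7: 8C CD 21 F4.
Big-endian: lowest address holds the most-significant byte.
The bytes are already most-significant first: 0x8CCD21F4.
Top bit is set, so as a signed 32-bit value this is 0x8CCD21F4 − 2^32 = -1932713484.

-1932713484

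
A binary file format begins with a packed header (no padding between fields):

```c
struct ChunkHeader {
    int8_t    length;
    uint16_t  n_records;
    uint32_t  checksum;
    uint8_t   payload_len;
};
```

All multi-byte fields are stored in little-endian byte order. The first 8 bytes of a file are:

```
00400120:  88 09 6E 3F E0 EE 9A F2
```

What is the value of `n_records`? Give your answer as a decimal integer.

28169

`n_records` follows `length` (1 byte), so it starts at byte offset 1 and occupies 2 bytes.
Bytes at offsets 1..2: 09 6E.
Little-endian: lowest address holds the least-significant byte.
Reassemble most-significant byte first: 6E 09 → 0x6E09.
0x6E09 = 28169.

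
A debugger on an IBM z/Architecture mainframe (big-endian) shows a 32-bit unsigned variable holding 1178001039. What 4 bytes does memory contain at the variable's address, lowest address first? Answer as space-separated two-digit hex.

46 36 DE 8F

1178001039 in hexadecimal, padded to 32 bits, is 0x4636DE8F.
Split into bytes (most-significant first): 46 36 DE 8F.
Big-endian stores the most-significant byte at the lowest address.
So the memory order matches the most-significant-first order: 46 36 DE 8F.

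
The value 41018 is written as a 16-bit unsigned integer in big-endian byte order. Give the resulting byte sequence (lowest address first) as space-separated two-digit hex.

41018 in hexadecimal, padded to 16 bits, is 0xA03A.
Split into bytes (most-significant first): A0 3A.
Big-endian: lowest address holds the most-significant byte.
So the memory order matches the most-significant-first order: A0 3A.

A0 3A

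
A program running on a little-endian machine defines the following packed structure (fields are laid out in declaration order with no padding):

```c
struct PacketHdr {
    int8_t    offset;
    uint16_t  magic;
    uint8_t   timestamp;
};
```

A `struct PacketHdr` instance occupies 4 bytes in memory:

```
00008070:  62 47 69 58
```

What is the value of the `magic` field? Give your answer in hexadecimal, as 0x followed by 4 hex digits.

0x6947

`magic` follows `offset` (1 byte), so it starts at byte offset 1 and occupies 2 bytes.
Bytes at offsets 1..2: 47 69.
Little-endian: lowest address holds the least-significant byte.
Reassemble most-significant byte first: 69 47 → 0x6947.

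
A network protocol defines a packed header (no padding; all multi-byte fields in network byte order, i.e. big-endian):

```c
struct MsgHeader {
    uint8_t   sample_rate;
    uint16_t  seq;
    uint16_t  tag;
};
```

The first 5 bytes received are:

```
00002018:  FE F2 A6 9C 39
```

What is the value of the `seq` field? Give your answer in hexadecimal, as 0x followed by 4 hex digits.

`seq` follows `sample_rate` (1 byte), so it starts at byte offset 1 and occupies 2 bytes.
Bytes at offsets 1..2: F2 A6.
Big-endian: lowest address holds the most-significant byte.
The bytes are already most-significant first: 0xF2A6.

0xF2A6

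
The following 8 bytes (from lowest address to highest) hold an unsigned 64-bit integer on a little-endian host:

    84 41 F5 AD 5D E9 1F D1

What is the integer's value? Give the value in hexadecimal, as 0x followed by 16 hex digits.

Little-endian stores the least-significant byte at the lowest address.
Reassemble most-significant byte first: D1 1F E9 5D AD F5 41 84 → 0xD11FE95DADF54184.

0xD11FE95DADF54184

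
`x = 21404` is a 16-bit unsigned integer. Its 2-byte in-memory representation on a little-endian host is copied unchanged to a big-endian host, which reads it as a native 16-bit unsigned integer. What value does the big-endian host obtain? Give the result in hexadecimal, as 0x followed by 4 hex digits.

0x9C53

21404 in 16-bit hexadecimal is 0x539C.
Stored little-endian, the bytes at ascending addresses are 9C 53.
Read back as big-endian, the last byte is least significant, giving 0x9C53.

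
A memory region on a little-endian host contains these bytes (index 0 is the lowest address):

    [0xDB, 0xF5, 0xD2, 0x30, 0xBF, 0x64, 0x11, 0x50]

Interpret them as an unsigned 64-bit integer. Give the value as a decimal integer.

Little-endian stores the least-significant byte at the lowest address.
Reassemble most-significant byte first: 50 11 64 BF 30 D2 F5 DB → 0x501164BF30D2F5DB.
0x501164BF30D2F5DB = 5769503369958979035.

5769503369958979035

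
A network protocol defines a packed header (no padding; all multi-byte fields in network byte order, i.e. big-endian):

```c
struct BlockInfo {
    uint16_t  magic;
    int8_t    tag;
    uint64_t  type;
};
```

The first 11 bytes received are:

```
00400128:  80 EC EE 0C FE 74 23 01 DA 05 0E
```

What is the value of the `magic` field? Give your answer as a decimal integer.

33004

`magic` is the first field, at byte offset 0, occupying 2 bytes.
Bytes at offsets 0..1: 80 EC.
Big-endian: lowest address holds the most-significant byte.
The bytes are already most-significant first: 0x80EC.
0x80EC = 33004.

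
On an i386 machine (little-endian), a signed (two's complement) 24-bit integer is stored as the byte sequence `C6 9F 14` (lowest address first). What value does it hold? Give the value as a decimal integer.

1351622

In little-endian order the low byte comes first in memory.
Reassemble most-significant byte first: 14 9F C6 → 0x149FC6.
0x149FC6 = 1351622.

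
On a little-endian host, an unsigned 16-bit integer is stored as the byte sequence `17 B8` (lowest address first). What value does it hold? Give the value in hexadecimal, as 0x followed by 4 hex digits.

0xB817

Little-endian: lowest address holds the least-significant byte.
Reassemble most-significant byte first: B8 17 → 0xB817.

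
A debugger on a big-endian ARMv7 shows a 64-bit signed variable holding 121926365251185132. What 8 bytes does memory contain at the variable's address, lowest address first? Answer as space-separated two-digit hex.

01 B1 2B 62 19 8D 29 EC

121926365251185132 in hexadecimal, padded to 64 bits, is 0x01B12B62198D29EC.
Split into bytes (most-significant first): 01 B1 2B 62 19 8D 29 EC.
Big-endian: lowest address holds the most-significant byte.
So the memory order matches the most-significant-first order: 01 B1 2B 62 19 8D 29 EC.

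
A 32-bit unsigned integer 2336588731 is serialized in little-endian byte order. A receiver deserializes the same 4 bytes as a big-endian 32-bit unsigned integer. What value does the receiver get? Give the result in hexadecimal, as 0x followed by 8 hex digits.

2336588731 in 32-bit hexadecimal is 0x8B4583BB.
Stored little-endian, the bytes at ascending addresses are BB 83 45 8B.
Read back as big-endian, the last byte is least significant, giving 0xBB83458B.

0xBB83458B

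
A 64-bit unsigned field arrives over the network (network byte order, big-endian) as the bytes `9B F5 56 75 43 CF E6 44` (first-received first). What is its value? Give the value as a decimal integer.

11237983506821801540

Big-endian stores the most-significant byte at the lowest address.
The bytes are already most-significant first: 0x9BF5567543CFE644.
0x9BF5567543CFE644 = 11237983506821801540.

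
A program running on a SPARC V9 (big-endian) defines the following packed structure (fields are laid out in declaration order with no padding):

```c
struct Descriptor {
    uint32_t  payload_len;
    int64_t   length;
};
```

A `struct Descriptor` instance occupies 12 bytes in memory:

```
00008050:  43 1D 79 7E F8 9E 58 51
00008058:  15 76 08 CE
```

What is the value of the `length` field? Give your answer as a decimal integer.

`length` follows `payload_len` (4 bytes), so it starts at byte offset 4 and occupies 8 bytes.
Bytes at offsets 4..11: F8 9E 58 51 15 76 08 CE.
Big-endian: lowest address holds the most-significant byte.
The bytes are already most-significant first: 0xF89E5851157608CE.
Top bit is set, so as a signed 64-bit value this is 0xF89E5851157608CE − 2^64 = -531890600707487538.

-531890600707487538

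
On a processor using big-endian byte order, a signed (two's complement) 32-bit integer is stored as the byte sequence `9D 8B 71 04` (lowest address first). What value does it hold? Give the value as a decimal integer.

-1651805948

Big-endian stores the most-significant byte at the lowest address.
The bytes are already most-significant first: 0x9D8B7104.
Top bit is set, so as a signed 32-bit value this is 0x9D8B7104 − 2^32 = -1651805948.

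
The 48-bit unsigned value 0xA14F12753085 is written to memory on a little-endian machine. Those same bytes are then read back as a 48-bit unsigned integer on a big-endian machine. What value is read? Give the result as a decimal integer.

Stored little-endian, the bytes at ascending addresses are 85 30 75 12 4F A1.
Read back as big-endian, the last byte is least significant, giving 0x853075124FA1.
0x853075124FA1 = 146443169058721.

146443169058721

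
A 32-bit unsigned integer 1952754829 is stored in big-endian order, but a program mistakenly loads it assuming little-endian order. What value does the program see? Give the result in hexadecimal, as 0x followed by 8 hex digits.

0x8DAC6474

1952754829 in 32-bit hexadecimal is 0x7464AC8D.
Stored big-endian, the bytes at ascending addresses are 74 64 AC 8D.
Read back as little-endian, the first byte is least significant, giving 0x8DAC6474.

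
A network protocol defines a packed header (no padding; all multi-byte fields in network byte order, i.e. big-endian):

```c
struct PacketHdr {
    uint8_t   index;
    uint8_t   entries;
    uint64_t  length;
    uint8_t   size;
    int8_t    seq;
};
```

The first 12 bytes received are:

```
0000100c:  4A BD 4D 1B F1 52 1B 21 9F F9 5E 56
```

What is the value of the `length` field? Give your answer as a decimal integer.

5556299900236439545

`length` follows `index` (1 B), `entries` (1 B), so it starts at offset 1 + 1 = 2 and occupies 8 bytes.
Bytes at offsets 2..9: 4D 1B F1 52 1B 21 9F F9.
Big-endian stores the most-significant byte at the lowest address.
The bytes are already most-significant first: 0x4D1BF1521B219FF9.
0x4D1BF1521B219FF9 = 5556299900236439545.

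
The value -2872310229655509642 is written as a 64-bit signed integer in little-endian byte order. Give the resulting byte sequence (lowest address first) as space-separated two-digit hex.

76 A5 A9 74 10 81 23 D8

Two's complement of -2872310229655509642 in 64 bits: 2872310229655509642 = 0x27DC7EEF8B565A8A; invert → 0xD823811074A9A575; add 1 → 0xD823811074A9A576.
Split into bytes (most-significant first): D8 23 81 10 74 A9 A5 76.
Little-endian stores the least-significant byte at the lowest address.
So at ascending addresses the bytes are 76 A5 A9 74 10 81 23 D8.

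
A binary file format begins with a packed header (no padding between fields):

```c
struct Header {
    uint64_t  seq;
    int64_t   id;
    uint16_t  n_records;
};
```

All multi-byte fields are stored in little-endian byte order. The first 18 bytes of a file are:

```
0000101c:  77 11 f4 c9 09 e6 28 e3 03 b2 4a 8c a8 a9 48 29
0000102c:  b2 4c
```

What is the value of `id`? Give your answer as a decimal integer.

`id` follows `seq` (8 bytes), so it starts at byte offset 8 and occupies 8 bytes.
Bytes at offsets 8..15: 03 B2 4A 8C A8 A9 48 29.
Little-endian: lowest address holds the least-significant byte.
Reassemble most-significant byte first: 29 48 A9 A8 8C 4A B2 03 → 0x2948A9A88C4AB203.
0x2948A9A88C4AB203 = 2974814095251517955.

2974814095251517955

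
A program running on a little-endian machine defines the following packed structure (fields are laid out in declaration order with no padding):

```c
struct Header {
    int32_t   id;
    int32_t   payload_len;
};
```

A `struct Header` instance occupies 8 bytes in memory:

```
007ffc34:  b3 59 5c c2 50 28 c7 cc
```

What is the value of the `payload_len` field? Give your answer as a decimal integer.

-859363248

`payload_len` follows `id` (4 bytes), so it starts at byte offset 4 and occupies 4 bytes.
Bytes at offsets 4..7: 50 28 C7 CC.
Little-endian stores the least-significant byte at the lowest address.
Reassemble most-significant byte first: CC C7 28 50 → 0xCCC72850.
Top bit is set, so as a signed 32-bit value this is 0xCCC72850 − 2^32 = -859363248.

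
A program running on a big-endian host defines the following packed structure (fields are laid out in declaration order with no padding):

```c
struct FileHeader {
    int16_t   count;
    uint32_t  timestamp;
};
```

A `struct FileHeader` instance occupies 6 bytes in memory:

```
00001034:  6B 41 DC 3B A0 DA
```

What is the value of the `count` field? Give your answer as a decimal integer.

`count` is the first field, at byte offset 0, occupying 2 bytes.
Bytes at offsets 0..1: 6B 41.
Big-endian: lowest address holds the most-significant byte.
The bytes are already most-significant first: 0x6B41.
0x6B41 = 27457.

27457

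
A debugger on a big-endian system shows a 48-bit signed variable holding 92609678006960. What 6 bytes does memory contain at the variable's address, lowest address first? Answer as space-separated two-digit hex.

54 3A 5E F5 DA B0

92609678006960 in hexadecimal, padded to 48 bits, is 0x543A5EF5DAB0.
Split into bytes (most-significant first): 54 3A 5E F5 DA B0.
In big-endian order the high byte comes first in memory.
So the memory order matches the most-significant-first order: 54 3A 5E F5 DA B0.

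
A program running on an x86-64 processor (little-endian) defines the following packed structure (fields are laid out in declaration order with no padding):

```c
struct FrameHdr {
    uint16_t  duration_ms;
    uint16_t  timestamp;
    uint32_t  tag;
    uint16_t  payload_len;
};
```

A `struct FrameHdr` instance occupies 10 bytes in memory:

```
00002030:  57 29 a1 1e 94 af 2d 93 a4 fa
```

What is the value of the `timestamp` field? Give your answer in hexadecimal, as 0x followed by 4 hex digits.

0x1EA1

`timestamp` follows `duration_ms` (2 bytes), so it starts at byte offset 2 and occupies 2 bytes.
Bytes at offsets 2..3: A1 1E.
In little-endian order the low byte comes first in memory.
Reassemble most-significant byte first: 1E A1 → 0x1EA1.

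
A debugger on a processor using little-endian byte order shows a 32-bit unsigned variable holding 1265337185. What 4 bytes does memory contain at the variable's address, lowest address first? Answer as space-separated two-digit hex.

1265337185 in hexadecimal, padded to 32 bits, is 0x4B6B8361.
Split into bytes (most-significant first): 4B 6B 83 61.
Little-endian: lowest address holds the least-significant byte.
So at ascending addresses the bytes are 61 83 6B 4B.

61 83 6B 4B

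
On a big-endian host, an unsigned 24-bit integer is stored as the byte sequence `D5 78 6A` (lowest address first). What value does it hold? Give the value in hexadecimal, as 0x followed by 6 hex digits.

0xD5786A

Big-endian: lowest address holds the most-significant byte.
The bytes are already most-significant first: 0xD5786A.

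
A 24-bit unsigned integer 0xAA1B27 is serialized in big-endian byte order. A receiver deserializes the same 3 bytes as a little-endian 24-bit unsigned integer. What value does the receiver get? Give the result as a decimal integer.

2562986

Stored big-endian, the bytes at ascending addresses are AA 1B 27.
Read back as little-endian, the first byte is least significant, giving 0x271BAA.
0x271BAA = 2562986.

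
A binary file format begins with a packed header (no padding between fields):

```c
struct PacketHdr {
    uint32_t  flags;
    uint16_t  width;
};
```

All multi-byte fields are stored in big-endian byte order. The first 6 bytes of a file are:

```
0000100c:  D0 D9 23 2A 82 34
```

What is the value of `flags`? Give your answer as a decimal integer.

`flags` is the first field, at byte offset 0, occupying 4 bytes.
Bytes at offsets 0..3: D0 D9 23 2A.
Big-endian stores the most-significant byte at the lowest address.
The bytes are already most-significant first: 0xD0D9232A.
0xD0D9232A = 3503891242.

3503891242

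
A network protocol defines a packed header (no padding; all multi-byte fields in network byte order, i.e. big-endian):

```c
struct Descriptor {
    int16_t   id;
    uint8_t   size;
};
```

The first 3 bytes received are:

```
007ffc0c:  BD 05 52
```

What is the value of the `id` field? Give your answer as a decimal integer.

-17147

`id` is the first field, at byte offset 0, occupying 2 bytes.
Bytes at offsets 0..1: BD 05.
Big-endian: lowest address holds the most-significant byte.
The bytes are already most-significant first: 0xBD05.
Top bit is set, so as a signed 16-bit value this is 0xBD05 − 2^16 = -17147.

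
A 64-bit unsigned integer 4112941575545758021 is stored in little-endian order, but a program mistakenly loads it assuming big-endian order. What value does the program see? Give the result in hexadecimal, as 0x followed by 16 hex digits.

0x45215758921A1439

4112941575545758021 in 64-bit hexadecimal is 0x39141A9258572145.
Stored little-endian, the bytes at ascending addresses are 45 21 57 58 92 1A 14 39.
Read back as big-endian, the last byte is least significant, giving 0x45215758921A1439.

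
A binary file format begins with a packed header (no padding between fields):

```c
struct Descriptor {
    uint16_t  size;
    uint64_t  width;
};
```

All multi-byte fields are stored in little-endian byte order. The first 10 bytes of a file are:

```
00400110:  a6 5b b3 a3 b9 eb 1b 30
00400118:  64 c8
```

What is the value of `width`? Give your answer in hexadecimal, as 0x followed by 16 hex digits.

`width` follows `size` (2 bytes), so it starts at byte offset 2 and occupies 8 bytes.
Bytes at offsets 2..9: B3 A3 B9 EB 1B 30 64 C8.
In little-endian order the low byte comes first in memory.
Reassemble most-significant byte first: C8 64 30 1B EB B9 A3 B3 → 0xC864301BEBB9A3B3.

0xC864301BEBB9A3B3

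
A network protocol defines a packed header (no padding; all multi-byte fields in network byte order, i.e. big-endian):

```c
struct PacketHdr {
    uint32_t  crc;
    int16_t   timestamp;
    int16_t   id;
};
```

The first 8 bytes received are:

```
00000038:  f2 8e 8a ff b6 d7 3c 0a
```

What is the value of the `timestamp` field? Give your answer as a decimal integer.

`timestamp` follows `crc` (4 bytes), so it starts at byte offset 4 and occupies 2 bytes.
Bytes at offsets 4..5: B6 D7.
Big-endian stores the most-significant byte at the lowest address.
The bytes are already most-significant first: 0xB6D7.
Top bit is set, so as a signed 16-bit value this is 0xB6D7 − 2^16 = -18729.

-18729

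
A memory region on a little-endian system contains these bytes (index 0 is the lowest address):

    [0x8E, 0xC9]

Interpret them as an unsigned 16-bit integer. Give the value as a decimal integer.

51598

Little-endian stores the least-significant byte at the lowest address.
Reassemble most-significant byte first: C9 8E → 0xC98E.
0xC98E = 51598.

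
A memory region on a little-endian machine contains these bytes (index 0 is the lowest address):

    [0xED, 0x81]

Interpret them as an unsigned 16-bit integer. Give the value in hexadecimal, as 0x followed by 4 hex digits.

0x81ED

In little-endian order the low byte comes first in memory.
Reassemble most-significant byte first: 81 ED → 0x81ED.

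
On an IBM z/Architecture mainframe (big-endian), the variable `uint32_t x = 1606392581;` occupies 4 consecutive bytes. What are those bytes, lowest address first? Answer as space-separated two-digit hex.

5F BF 9B 05

1606392581 in hexadecimal, padded to 32 bits, is 0x5FBF9B05.
Split into bytes (most-significant first): 5F BF 9B 05.
Big-endian: lowest address holds the most-significant byte.
So the memory order matches the most-significant-first order: 5F BF 9B 05.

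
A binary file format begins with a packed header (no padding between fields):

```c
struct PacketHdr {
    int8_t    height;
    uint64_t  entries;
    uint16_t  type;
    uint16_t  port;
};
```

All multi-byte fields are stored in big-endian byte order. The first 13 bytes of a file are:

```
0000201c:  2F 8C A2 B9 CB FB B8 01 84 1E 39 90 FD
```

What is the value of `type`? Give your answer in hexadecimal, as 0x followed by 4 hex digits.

0x1E39

`type` follows `height` (1 B), `entries` (8 B), so it starts at offset 1 + 8 = 9 and occupies 2 bytes.
Bytes at offsets 9..10: 1E 39.
Big-endian stores the most-significant byte at the lowest address.
The bytes are already most-significant first: 0x1E39.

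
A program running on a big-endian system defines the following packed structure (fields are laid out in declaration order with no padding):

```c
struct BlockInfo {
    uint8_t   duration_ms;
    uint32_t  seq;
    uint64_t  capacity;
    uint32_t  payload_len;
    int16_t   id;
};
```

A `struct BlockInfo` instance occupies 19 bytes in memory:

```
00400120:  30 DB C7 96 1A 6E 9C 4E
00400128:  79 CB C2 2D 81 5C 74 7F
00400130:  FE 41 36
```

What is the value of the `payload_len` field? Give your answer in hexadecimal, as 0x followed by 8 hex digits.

0x5C747FFE

`payload_len` follows `duration_ms` (1 B), `seq` (4 B), `capacity` (8 B), so it starts at offset 1 + 4 + 8 = 13 and occupies 4 bytes.
Bytes at offsets 13..16: 5C 74 7F FE.
Big-endian: lowest address holds the most-significant byte.
The bytes are already most-significant first: 0x5C747FFE.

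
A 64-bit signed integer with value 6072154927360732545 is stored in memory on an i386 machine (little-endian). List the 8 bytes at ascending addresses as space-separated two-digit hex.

6072154927360732545 in hexadecimal, padded to 64 bits, is 0x5444A0BC1A796D81.
Split into bytes (most-significant first): 54 44 A0 BC 1A 79 6D 81.
In little-endian order the low byte comes first in memory.
So at ascending addresses the bytes are 81 6D 79 1A BC A0 44 54.

81 6D 79 1A BC A0 44 54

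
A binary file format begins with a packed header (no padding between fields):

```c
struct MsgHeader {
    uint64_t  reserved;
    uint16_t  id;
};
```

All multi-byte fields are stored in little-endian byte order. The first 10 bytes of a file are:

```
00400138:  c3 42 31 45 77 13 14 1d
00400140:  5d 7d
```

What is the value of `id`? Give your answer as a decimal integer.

32093

`id` follows `reserved` (8 bytes), so it starts at byte offset 8 and occupies 2 bytes.
Bytes at offsets 8..9: 5D 7D.
In little-endian order the low byte comes first in memory.
Reassemble most-significant byte first: 7D 5D → 0x7D5D.
0x7D5D = 32093.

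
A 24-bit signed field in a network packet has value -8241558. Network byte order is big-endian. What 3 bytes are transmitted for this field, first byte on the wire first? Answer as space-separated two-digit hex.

Two's complement of -8241558 in 24 bits: 8241558 = 0x7DC196; invert → 0x823E69; add 1 → 0x823E6A.
Split into bytes (most-significant first): 82 3E 6A.
In big-endian order the high byte comes first in memory.
So the memory order matches the most-significant-first order: 82 3E 6A.

82 3E 6A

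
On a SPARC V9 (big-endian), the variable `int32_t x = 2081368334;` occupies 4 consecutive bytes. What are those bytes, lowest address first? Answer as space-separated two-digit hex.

2081368334 in hexadecimal, padded to 32 bits, is 0x7C0F290E.
Split into bytes (most-significant first): 7C 0F 29 0E.
In big-endian order the high byte comes first in memory.
So the memory order matches the most-significant-first order: 7C 0F 29 0E.

7C 0F 29 0E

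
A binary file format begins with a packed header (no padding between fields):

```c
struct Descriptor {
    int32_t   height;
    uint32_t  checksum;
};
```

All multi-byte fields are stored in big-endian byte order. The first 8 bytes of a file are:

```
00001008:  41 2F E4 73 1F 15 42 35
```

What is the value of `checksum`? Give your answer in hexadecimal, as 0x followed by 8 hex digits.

`checksum` follows `height` (4 bytes), so it starts at byte offset 4 and occupies 4 bytes.
Bytes at offsets 4..7: 1F 15 42 35.
Big-endian stores the most-significant byte at the lowest address.
The bytes are already most-significant first: 0x1F154235.

0x1F154235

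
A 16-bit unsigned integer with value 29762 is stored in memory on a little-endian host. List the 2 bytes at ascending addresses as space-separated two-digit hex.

42 74

29762 in hexadecimal, padded to 16 bits, is 0x7442.
Split into bytes (most-significant first): 74 42.
Little-endian: lowest address holds the least-significant byte.
So at ascending addresses the bytes are 42 74.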